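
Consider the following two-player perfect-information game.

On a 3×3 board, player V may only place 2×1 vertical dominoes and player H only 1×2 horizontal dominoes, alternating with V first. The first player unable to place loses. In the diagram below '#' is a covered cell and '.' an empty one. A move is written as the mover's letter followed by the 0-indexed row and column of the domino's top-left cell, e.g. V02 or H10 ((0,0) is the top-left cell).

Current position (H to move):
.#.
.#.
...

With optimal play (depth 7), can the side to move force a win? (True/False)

H winning at [.#./.#./...]: False

p1 H@[.#./.#./...]: H20[.#./.#./##.]-1* H21[.#./.#./.##]-1
p2 V@[.#./.#./##.]: V00[##./##./##.]+1* V02[.##/.##/##.]+1 V12[.#./.##/###]+1
p3 H@[##./##./##.] terminal -1; root [.#./.#./...] d7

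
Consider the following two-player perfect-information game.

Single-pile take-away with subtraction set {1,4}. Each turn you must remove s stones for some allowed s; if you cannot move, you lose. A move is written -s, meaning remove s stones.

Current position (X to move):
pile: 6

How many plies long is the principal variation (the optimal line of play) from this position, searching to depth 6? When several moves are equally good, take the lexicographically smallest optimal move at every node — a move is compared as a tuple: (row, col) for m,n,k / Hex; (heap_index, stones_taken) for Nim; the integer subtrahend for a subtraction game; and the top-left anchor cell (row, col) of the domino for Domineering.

PV length from [6]: 3 plies

[6] X move#1: -1:+1/5*, -4:+1/2
[5] O move#2: -1:-1/4*, -4:-1/1
[4] X move#3: -1:-1/3, -4:+1/0*
[0] end (terminal -1, O#4); searched 6 to 6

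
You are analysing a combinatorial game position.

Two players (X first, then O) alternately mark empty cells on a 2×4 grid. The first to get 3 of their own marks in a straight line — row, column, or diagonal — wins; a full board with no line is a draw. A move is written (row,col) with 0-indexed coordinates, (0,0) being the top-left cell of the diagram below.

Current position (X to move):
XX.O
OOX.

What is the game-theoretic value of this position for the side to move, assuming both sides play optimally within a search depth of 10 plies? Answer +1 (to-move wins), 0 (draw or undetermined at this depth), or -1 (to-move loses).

value(XX.O/OOX., X) = +1

p1 X@[XX.O/OOX.]: (0,2)[XXXO/OOX.]+1* (1,3)[XX.O/OOXX]+0
p2 O@[XXXO/OOX.] terminal -1; root [XX.O/OOX.] d10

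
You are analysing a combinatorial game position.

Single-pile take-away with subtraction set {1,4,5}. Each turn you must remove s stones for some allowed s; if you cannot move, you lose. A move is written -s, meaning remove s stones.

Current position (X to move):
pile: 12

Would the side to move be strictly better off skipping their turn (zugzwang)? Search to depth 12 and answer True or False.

p1 X@[12]: -1[11]-1 -4[8]+1* -5[7]-1
p2 O@[8]: -1[7]-1* -4[4]-1 -5[3]-1
p3 X@[7]: -1[6]-1 -4[3]-1 -5[2]+1*
p4 O@[2]: -1[1]-1*
p5 X@[1]: -1[0]+1*
p6 O@[0] terminal -1; root [12] d12
suppose X passes — search the same position with O to move:
pass> p1 O@[12]: -1[11]-1 -4[8]+1* -5[7]-1
pass> p2 X@[8]: -1[7]-1* -4[4]-1 -5[3]-1
pass> p3 O@[7]: -1[6]-1 -4[3]-1 -5[2]+1*
pass> p4 X@[2]: -1[1]-1*
pass> p5 O@[1]: -1[0]+1*
pass> p6 X@[0] terminal -1; root [12] d12
for X: play +1, pass -1

zugzwang(12, X) = False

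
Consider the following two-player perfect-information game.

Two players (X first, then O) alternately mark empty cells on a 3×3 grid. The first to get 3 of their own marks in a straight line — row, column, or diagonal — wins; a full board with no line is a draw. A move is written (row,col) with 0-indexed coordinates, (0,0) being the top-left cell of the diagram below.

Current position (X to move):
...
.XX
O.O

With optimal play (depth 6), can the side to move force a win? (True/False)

X winning at [.../.XX/O.O]: True

[.../.XX/O.O] X move#1: (0,0):-1/X../.XX/O.O, (0,1):-1/.X./.XX/O.O, (0,2):-1/..X/.XX/O.O, (1,0):+1/.../XXX/O.O*, (2,1):+1/.../.XX/OXO
[.../XXX/O.O] end (terminal -1, O#2); searched .../.XX/O.O to 6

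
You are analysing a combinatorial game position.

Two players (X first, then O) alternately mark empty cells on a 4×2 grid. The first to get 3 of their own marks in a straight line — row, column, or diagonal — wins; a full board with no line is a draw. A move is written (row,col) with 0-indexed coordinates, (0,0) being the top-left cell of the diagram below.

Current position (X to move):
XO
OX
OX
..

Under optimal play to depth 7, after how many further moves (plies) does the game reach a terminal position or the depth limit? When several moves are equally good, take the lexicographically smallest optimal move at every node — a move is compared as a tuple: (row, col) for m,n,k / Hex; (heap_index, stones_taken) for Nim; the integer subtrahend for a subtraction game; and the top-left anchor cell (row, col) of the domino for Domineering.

p1 X@[XO/OX/OX/..]: (3,0)[XO/OX/OX/X.]+0 (3,1)[XO/OX/OX/.X]+1*
p2 O@[XO/OX/OX/.X] terminal -1; root [XO/OX/OX/..] d7

PV length from [XO/OX/OX/..]: 1 ply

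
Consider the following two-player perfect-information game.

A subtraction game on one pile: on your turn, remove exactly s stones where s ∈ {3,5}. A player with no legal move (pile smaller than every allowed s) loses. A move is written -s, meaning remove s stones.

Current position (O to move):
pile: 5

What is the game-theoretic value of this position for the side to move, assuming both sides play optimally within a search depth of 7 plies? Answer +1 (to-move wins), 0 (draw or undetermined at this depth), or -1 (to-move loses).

[5] O move#1: -3:+1/2*, -5:+1/0
[2] end (terminal -1, X#2); searched 5 to 7

value(5, O) = +1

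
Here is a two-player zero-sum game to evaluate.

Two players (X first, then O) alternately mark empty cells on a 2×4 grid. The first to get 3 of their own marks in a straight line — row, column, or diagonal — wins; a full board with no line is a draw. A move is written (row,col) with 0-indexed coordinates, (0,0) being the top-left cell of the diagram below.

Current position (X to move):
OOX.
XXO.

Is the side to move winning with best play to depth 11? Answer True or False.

ply 1, X at OOX./XXO. | (0,3)=+0→OOXX/XXO.*; (1,3)=+0→OOX./XXOX
ply 2, O at OOXX/XXO. | (1,3)=+0→OOXX/XXOO*
ply 3: OOXX/XXOO is terminal +0 (X); from OOX./XXO. depth 11

X winning at [OOX./XXO.]: False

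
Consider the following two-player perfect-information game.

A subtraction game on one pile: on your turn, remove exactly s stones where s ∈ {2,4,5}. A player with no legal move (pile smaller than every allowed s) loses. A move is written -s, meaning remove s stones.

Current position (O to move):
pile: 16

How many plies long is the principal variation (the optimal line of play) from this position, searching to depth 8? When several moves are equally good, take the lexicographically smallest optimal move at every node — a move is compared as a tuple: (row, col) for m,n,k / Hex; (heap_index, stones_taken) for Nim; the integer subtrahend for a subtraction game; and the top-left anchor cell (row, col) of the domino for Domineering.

[16] O move#1: -2:+1/14*, -4:-1/12, -5:-1/11
[14] X move#2: -2:-1/12*, -4:-1/10, -5:-1/9
[12] O move#3: -2:-1/10, -4:+1/8*, -5:+1/7
[8] X move#4: -2:-1/6*, -4:-1/4, -5:-1/3
[6] O move#5: -2:-1/4, -4:-1/2, -5:+1/1*
[1] end (terminal -1, X#6); searched 16 to 8

PV length from [16]: 5 plies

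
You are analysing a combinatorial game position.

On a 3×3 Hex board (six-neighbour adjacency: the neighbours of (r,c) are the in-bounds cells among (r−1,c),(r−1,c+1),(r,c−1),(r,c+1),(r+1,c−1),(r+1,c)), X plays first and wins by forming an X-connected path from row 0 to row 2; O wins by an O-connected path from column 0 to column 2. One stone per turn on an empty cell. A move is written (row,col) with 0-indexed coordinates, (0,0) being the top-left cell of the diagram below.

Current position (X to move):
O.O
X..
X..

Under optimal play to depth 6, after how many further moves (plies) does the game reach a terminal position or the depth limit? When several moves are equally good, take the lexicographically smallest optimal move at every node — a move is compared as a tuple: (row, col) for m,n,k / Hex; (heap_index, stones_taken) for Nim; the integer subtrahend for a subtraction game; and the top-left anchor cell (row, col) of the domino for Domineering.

PV length from [O.O/X../X..]: 1 ply

ply 1, X at O.O/X../X.. | (0,1)=+1→OXO/X../X..*; (1,1)=-1→O.O/XX./X..; (1,2)=-1→O.O/X.X/X..; (2,1)=-1→O.O/X../XX.; (2,2)=-1→O.O/X../X.X
ply 2: OXO/X../X.. is terminal -1 (O); from O.O/X../X.. depth 6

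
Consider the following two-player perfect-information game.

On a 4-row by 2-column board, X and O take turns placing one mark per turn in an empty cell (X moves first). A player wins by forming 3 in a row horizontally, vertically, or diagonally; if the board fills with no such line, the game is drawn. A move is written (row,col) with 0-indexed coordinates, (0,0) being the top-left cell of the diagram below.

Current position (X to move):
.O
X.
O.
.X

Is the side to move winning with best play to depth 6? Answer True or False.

ply 1, X at .O/X./O./.X | (0,0)=+0→XO/X./O./.X*; (1,1)=+0→.O/XX/O./.X; (2,1)=+0→.O/X./OX/.X; (3,0)=+0→.O/X./O./XX
ply 2, O at XO/X./O./.X | (1,1)=+0→XO/XO/O./.X*; (2,1)=+0→XO/X./OO/.X; (3,0)=+0→XO/X./O./OX
ply 3, X at XO/XO/O./.X | (2,1)=+0→XO/XO/OX/.X*; (3,0)=-1→XO/XO/O./XX
ply 4, O at XO/XO/OX/.X | (3,0)=+0→XO/XO/OX/OX*
ply 5: XO/XO/OX/OX is terminal +0 (X); from .O/X./O./.X depth 6

X winning at [.O/X./O./.X]: False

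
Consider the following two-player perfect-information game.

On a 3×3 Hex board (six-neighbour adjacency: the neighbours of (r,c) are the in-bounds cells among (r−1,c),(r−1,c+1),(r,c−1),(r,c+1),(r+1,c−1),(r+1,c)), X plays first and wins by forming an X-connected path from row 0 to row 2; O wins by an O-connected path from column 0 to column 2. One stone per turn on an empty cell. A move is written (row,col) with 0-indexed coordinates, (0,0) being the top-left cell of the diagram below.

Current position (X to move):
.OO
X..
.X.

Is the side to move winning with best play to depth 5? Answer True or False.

[.OO/X../.X.] X move#1: (0,0):+1/XOO/X../.X.*, (1,1):-1/.OO/XX./.X., (1,2):-1/.OO/X.X/.X., (2,0):-1/.OO/X../XX., (2,2):-1/.OO/X../.XX
[XOO/X../.X.] O move#2: (1,1):-1/XOO/XO./.X.*, (1,2):-1/XOO/X.O/.X., (2,0):-1/XOO/X../OX., (2,2):-1/XOO/X../.XO
[XOO/XO./.X.] X move#3: (1,2):-1/XOO/XOX/.X., (2,0):+1/XOO/XO./XX.*, (2,2):-1/XOO/XO./.XX
[XOO/XO./XX.] end (terminal -1, O#4); searched .OO/X../.X. to 5

X winning at [.OO/X../.X.]: True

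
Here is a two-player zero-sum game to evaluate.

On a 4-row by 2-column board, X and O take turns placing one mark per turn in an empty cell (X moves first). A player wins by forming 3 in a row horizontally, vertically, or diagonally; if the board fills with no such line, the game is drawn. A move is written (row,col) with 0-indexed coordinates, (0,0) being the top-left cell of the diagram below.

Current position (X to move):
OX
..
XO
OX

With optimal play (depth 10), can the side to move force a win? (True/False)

[OX/../XO/OX] X move#1: (1,0):+0/OX/X./XO/OX*, (1,1):+0/OX/.X/XO/OX
[OX/X./XO/OX] O move#2: (1,1):+0/OX/XO/XO/OX*
[OX/XO/XO/OX] end (terminal +0, X#3); searched OX/../XO/OX to 10

X winning at [OX/../XO/OX]: False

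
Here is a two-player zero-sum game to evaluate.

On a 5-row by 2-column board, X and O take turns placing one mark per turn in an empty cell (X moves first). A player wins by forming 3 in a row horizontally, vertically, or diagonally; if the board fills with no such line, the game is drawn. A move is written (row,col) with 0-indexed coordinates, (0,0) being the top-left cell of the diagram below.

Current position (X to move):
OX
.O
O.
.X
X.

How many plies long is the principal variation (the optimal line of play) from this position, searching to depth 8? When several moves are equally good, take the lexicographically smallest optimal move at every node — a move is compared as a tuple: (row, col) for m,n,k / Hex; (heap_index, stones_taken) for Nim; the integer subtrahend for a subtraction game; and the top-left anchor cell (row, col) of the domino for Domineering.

PV length from [OX/.O/O./.X/X.]: 4 plies

ply 1, X at OX/.O/O./.X/X. | (1,0)=+0→OX/XO/O./.X/X.*; (2,1)=-1→OX/.O/OX/.X/X.; (3,0)=-1→OX/.O/O./XX/X.; (4,1)=-1→OX/.O/O./.X/XX
ply 2, O at OX/XO/O./.X/X. | (2,1)=+0→OX/XO/OO/.X/X.*; (3,0)=+0→OX/XO/O./OX/X.; (4,1)=+0→OX/XO/O./.X/XO
ply 3, X at OX/XO/OO/.X/X. | (3,0)=+0→OX/XO/OO/XX/X.*; (4,1)=+0→OX/XO/OO/.X/XX
ply 4, O at OX/XO/OO/XX/X. | (4,1)=+0→OX/XO/OO/XX/XO*
ply 5: OX/XO/OO/XX/XO is terminal +0 (X); from OX/.O/O./.X/X. depth 8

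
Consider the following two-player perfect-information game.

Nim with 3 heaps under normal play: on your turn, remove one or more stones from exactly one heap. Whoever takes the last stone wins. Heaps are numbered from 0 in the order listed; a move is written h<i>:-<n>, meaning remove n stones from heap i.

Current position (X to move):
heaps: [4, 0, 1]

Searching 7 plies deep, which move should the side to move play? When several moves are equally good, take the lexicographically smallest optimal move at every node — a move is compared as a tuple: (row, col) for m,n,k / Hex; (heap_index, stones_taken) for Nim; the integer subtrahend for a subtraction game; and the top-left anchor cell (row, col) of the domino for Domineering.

[(4,0,1)] X move#1: h0:-1:-1/(3,0,1), h0:-2:-1/(2,0,1), h0:-3:+1/(1,0,1)*, h0:-4:-1/(0,0,1), h2:-1:-1/(4,0,0)
[(1,0,1)] O move#2: h0:-1:-1/(0,0,1)*, h2:-1:-1/(1,0,0)
[(0,0,1)] X move#3: h2:-1:+1/(0,0,0)*
[(0,0,0)] end (terminal -1, O#4); searched (4,0,1) to 7

X's best at [(4,0,1)]: h0:-3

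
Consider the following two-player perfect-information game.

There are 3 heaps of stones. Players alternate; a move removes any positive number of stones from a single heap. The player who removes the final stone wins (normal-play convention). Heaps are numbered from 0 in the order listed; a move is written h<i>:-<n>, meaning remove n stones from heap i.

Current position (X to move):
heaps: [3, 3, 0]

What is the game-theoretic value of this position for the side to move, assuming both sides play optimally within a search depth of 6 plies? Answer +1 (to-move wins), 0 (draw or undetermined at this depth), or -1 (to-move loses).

value((3,3,0), X) = -1

ply 1, X at (3,3,0) | h0:-1=-1→(2,3,0)*; h0:-2=-1→(1,3,0); h0:-3=-1→(0,3,0); h1:-1=-1→(3,2,0); h1:-2=-1→(3,1,0); h1:-3=-1→(3,0,0)
ply 2, O at (2,3,0) | h0:-1=-1→(1,3,0); h0:-2=-1→(0,3,0); h1:-1=+1→(2,2,0)*; h1:-2=-1→(2,1,0); h1:-3=-1→(2,0,0)
ply 3, X at (2,2,0) | h0:-1=-1→(1,2,0)*; h0:-2=-1→(0,2,0); h1:-1=-1→(2,1,0); h1:-2=-1→(2,0,0)
ply 4, O at (1,2,0) | h0:-1=-1→(0,2,0); h1:-1=+1→(1,1,0)*; h1:-2=-1→(1,0,0)
ply 5, X at (1,1,0) | h0:-1=-1→(0,1,0)*; h1:-1=-1→(1,0,0)
ply 6, O at (0,1,0) | h1:-1=+1→(0,0,0)*
ply 7: (0,0,0) is terminal -1 (X); from (3,3,0) depth 6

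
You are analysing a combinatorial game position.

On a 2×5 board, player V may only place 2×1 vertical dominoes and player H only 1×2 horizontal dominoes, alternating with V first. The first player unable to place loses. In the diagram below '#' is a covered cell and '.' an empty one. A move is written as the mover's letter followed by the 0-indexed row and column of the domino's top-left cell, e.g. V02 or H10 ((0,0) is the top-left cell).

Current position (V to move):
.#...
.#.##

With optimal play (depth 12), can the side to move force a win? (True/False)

p1 V@[.#.../.#.##]: V00[##.../##.##]-1 V02[.##../.####]+1*
p2 H@[.##../.####]: H03[.####/.####]-1*
p3 V@[.####/.####]: V00[#####/#####]+1*
p4 H@[#####/#####] terminal -1; root [.#.../.#.##] d12

V winning at [.#.../.#.##]: True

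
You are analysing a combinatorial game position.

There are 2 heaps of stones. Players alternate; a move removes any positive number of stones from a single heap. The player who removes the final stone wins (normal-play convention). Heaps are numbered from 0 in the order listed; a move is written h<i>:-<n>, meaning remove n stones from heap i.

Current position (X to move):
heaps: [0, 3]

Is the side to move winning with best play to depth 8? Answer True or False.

X winning at [(0,3)]: True

[(0,3)] X move#1: h1:-1:-1/(0,2), h1:-2:-1/(0,1), h1:-3:+1/(0,0)*
[(0,0)] end (terminal -1, O#2); searched (0,3) to 8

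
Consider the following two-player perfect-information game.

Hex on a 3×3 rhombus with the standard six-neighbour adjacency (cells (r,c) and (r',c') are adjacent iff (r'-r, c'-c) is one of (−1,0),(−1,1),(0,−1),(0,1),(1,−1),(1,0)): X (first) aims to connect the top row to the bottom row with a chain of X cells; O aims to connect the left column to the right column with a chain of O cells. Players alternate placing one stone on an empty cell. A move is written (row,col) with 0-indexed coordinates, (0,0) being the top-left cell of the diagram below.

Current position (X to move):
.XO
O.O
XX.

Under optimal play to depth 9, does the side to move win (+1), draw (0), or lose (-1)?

value(.XO/O.O/XX., X) = +1

p1 X@[.XO/O.O/XX.]: (0,0)[XXO/O.O/XX.]-1 (1,1)[.XO/OXO/XX.]+1* (2,2)[.XO/O.O/XXX]-1
p2 O@[.XO/OXO/XX.] terminal -1; root [.XO/O.O/XX.] d9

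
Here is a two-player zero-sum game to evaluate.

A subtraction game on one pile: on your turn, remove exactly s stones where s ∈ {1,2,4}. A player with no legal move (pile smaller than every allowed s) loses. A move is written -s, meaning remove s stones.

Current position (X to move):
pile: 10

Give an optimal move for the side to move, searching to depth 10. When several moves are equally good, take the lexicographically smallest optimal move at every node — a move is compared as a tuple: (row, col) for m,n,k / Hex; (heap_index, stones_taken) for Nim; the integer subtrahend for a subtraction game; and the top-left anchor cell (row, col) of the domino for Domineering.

X's best at [10]: -1

p1 X@[10]: -1[9]+1* -2[8]-1 -4[6]+1
p2 O@[9]: -1[8]-1* -2[7]-1 -4[5]-1
p3 X@[8]: -1[7]-1 -2[6]+1* -4[4]-1
p4 O@[6]: -1[5]-1* -2[4]-1 -4[2]-1
p5 X@[5]: -1[4]-1 -2[3]+1* -4[1]-1
p6 O@[3]: -1[2]-1* -2[1]-1
p7 X@[2]: -1[1]-1 -2[0]+1*
p8 O@[0] terminal -1; root [10] d10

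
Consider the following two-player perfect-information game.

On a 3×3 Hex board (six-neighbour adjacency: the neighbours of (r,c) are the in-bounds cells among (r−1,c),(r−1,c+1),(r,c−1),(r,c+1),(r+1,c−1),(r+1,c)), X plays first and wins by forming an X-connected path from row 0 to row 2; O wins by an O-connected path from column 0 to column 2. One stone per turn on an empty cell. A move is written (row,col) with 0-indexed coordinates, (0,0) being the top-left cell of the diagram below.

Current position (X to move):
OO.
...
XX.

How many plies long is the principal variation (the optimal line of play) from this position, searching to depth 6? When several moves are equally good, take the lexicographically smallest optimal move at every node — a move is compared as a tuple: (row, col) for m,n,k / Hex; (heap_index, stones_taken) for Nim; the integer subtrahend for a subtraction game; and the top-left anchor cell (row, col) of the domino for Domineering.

PV length from [OO./.../XX.]: 3 plies

[OO./.../XX.] X move#1: (0,2):+1/OOX/.../XX.*, (1,0):-1/OO./X../XX., (1,1):-1/OO./.X./XX., (1,2):-1/OO./..X/XX., (2,2):-1/OO./.../XXX
[OOX/.../XX.] O move#2: (1,0):-1/OOX/O../XX.*, (1,1):-1/OOX/.O./XX., (1,2):-1/OOX/..O/XX., (2,2):-1/OOX/.../XXO
[OOX/O../XX.] X move#3: (1,1):+1/OOX/OX./XX.*, (1,2):+1/OOX/O.X/XX., (2,2):+1/OOX/O../XXX
[OOX/OX./XX.] end (terminal -1, O#4); searched OO./.../XX. to 6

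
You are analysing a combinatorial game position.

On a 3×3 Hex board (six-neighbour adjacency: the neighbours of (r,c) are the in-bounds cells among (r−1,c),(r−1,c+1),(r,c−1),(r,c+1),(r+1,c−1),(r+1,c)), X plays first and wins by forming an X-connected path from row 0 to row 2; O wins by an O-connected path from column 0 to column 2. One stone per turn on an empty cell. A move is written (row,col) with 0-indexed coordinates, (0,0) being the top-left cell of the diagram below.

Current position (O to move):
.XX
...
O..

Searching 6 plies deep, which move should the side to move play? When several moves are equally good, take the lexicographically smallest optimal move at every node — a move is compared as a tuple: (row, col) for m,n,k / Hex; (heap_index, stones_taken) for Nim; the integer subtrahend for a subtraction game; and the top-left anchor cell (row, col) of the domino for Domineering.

[.XX/.../O..] O move#1: (0,0):-1/OXX/.../O.., (1,0):-1/.XX/O../O.., (1,1):-1/.XX/.O./O.., (1,2):+1/.XX/..O/O..*, (2,1):+1/.XX/.../OO., (2,2):-1/.XX/.../O.O
[.XX/..O/O..] X move#2: (0,0):-1/XXX/..O/O..*, (1,0):-1/.XX/X.O/O.., (1,1):-1/.XX/.XO/O.., (2,1):-1/.XX/..O/OX., (2,2):-1/.XX/..O/O.X
[XXX/..O/O..] O move#3: (1,0):+1/XXX/O.O/O..*, (1,1):+1/XXX/.OO/O.., (2,1):+1/XXX/..O/OO., (2,2):+1/XXX/..O/O.O
[XXX/O.O/O..] X move#4: (1,1):-1/XXX/OXO/O..*, (2,1):-1/XXX/O.O/OX., (2,2):-1/XXX/O.O/O.X
[XXX/OXO/O..] O move#5: (2,1):+1/XXX/OXO/OO.*, (2,2):-1/XXX/OXO/O.O
[XXX/OXO/OO.] end (terminal -1, X#6); searched .XX/.../O.. to 6

O's best at [.XX/.../O..]: (1,2)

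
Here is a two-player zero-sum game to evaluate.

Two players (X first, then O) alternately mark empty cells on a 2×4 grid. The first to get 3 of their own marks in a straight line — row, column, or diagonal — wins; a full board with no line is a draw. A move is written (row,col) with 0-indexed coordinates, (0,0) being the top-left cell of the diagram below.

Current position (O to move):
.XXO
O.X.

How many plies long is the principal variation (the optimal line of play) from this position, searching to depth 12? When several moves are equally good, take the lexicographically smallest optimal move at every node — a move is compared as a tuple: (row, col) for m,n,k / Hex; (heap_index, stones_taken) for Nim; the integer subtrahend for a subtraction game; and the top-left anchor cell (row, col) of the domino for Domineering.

PV length from [.XXO/O.X.]: 3 plies

ply 1, O at .XXO/O.X. | (0,0)=+0→OXXO/O.X.*; (1,1)=-1→.XXO/OOX.; (1,3)=-1→.XXO/O.XO
ply 2, X at OXXO/O.X. | (1,1)=+0→OXXO/OXX.*; (1,3)=+0→OXXO/O.XX
ply 3, O at OXXO/OXX. | (1,3)=+0→OXXO/OXXO*
ply 4: OXXO/OXXO is terminal +0 (X); from .XXO/O.X. depth 12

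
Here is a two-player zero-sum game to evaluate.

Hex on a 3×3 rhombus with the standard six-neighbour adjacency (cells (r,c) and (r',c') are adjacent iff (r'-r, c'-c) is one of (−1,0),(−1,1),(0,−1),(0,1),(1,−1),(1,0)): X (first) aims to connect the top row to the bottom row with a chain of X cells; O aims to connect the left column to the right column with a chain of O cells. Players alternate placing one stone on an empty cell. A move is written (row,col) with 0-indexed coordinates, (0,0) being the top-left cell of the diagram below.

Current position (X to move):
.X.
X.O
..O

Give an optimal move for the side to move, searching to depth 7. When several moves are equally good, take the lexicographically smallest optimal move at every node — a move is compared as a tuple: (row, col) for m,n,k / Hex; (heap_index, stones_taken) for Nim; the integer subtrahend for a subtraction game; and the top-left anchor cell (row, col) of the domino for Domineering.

X's best at [.X./X.O/..O]: (1,1)

ply 1, X at .X./X.O/..O | (0,0)=-1→XX./X.O/..O; (0,2)=-1→.XX/X.O/..O; (1,1)=+1→.X./XXO/..O*; (2,0)=+1→.X./X.O/X.O; (2,1)=+1→.X./X.O/.XO
ply 2, O at .X./XXO/..O | (0,0)=-1→OX./XXO/..O*; (0,2)=-1→.XO/XXO/..O; (2,0)=-1→.X./XXO/O.O; (2,1)=-1→.X./XXO/.OO
ply 3, X at OX./XXO/..O | (0,2)=+1→OXX/XXO/..O*; (2,0)=+1→OX./XXO/X.O; (2,1)=+1→OX./XXO/.XO
ply 4, O at OXX/XXO/..O | (2,0)=-1→OXX/XXO/O.O*; (2,1)=-1→OXX/XXO/.OO
ply 5, X at OXX/XXO/O.O | (2,1)=+1→OXX/XXO/OXO*
ply 6: OXX/XXO/OXO is terminal -1 (O); from .X./X.O/..O depth 7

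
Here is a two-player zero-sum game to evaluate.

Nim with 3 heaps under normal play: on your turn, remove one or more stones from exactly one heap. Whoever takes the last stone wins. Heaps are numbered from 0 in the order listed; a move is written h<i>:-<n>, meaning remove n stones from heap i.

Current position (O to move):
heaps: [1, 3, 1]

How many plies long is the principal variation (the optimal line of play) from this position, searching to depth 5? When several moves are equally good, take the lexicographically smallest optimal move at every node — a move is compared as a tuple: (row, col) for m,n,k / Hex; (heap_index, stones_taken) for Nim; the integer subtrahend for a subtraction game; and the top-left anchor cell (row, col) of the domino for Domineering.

ply 1, O at (1,3,1) | h0:-1=-1→(0,3,1); h1:-1=-1→(1,2,1); h1:-2=-1→(1,1,1); h1:-3=+1→(1,0,1)*; h2:-1=-1→(1,3,0)
ply 2, X at (1,0,1) | h0:-1=-1→(0,0,1)*; h2:-1=-1→(1,0,0)
ply 3, O at (0,0,1) | h2:-1=+1→(0,0,0)*
ply 4: (0,0,0) is terminal -1 (X); from (1,3,1) depth 5

PV length from [(1,3,1)]: 3 plies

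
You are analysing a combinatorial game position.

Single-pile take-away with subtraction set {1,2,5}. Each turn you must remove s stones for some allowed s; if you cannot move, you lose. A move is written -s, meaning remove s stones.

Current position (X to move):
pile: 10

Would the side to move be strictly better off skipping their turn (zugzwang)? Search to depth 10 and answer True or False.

ply 1, X at 10 | -1=+1→9*; -2=-1→8; -5=-1→5
ply 2, O at 9 | -1=-1→8*; -2=-1→7; -5=-1→4
ply 3, X at 8 | -1=-1→7; -2=+1→6*; -5=+1→3
ply 4, O at 6 | -1=-1→5*; -2=-1→4; -5=-1→1
ply 5, X at 5 | -1=-1→4; -2=+1→3*; -5=+1→0
ply 6, O at 3 | -1=-1→2*; -2=-1→1
ply 7, X at 2 | -1=-1→1; -2=+1→0*
ply 8: 0 is terminal -1 (O); from 10 depth 10
pass branch (O moves first from the same position):
  | ply 1, O at 10 | -1=+1→9*; -2=-1→8; -5=-1→5
  | ply 2, X at 9 | -1=-1→8*; -2=-1→7; -5=-1→4
  | ply 3, O at 8 | -1=-1→7; -2=+1→6*; -5=+1→3
  | ply 4, X at 6 | -1=-1→5*; -2=-1→4; -5=-1→1
  | ply 5, O at 5 | -1=-1→4; -2=+1→3*; -5=+1→0
  | ply 6, X at 3 | -1=-1→2*; -2=-1→1
  | ply 7, O at 2 | -1=-1→1; -2=+1→0*
  | ply 8: 0 is terminal -1 (X); from 10 depth 10
X moving scores +1; X passing scores -1

zugzwang(10, X) = False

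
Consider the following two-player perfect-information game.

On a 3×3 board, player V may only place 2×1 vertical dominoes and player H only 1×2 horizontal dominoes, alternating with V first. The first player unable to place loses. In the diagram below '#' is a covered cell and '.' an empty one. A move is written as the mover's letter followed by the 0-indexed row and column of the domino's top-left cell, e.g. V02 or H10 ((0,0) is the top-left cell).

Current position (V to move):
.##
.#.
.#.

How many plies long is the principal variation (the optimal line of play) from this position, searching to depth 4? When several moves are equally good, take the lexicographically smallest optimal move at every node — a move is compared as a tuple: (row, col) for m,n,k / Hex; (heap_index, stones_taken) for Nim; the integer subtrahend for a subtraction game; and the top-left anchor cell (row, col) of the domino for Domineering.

p1 V@[.##/.#./.#.]: V00[###/##./.#.]+1* V10[.##/##./##.]+1 V12[.##/.##/.##]+1
p2 H@[###/##./.#.] terminal -1; root [.##/.#./.#.] d4

PV length from [.##/.#./.#.]: 1 ply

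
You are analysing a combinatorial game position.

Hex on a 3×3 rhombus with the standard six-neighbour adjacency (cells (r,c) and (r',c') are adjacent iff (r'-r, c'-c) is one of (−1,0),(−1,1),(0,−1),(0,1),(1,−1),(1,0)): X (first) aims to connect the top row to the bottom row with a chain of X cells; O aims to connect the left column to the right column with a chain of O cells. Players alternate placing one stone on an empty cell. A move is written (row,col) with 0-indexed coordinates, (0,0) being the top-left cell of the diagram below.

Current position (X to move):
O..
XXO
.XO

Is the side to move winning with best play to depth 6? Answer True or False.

X winning at [O../XXO/.XO]: True

p1 X@[O../XXO/.XO]: (0,1)[OX./XXO/.XO]+1* (0,2)[O.X/XXO/.XO]+1 (2,0)[O../XXO/XXO]+1
p2 O@[OX./XXO/.XO] terminal -1; root [O../XXO/.XO] d6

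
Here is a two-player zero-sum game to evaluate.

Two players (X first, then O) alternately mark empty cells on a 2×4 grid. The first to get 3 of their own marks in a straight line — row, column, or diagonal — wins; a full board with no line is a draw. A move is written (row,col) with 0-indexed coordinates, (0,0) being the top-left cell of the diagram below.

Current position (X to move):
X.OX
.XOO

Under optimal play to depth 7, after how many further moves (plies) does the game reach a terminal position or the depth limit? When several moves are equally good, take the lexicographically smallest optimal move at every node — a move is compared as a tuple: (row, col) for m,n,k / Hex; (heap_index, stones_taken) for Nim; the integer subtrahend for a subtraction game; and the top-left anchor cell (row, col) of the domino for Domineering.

PV length from [X.OX/.XOO]: 2 plies

p1 X@[X.OX/.XOO]: (0,1)[XXOX/.XOO]+0* (1,0)[X.OX/XXOO]+0
p2 O@[XXOX/.XOO]: (1,0)[XXOX/OXOO]+0*
p3 X@[XXOX/OXOO] terminal +0; root [X.OX/.XOO] d7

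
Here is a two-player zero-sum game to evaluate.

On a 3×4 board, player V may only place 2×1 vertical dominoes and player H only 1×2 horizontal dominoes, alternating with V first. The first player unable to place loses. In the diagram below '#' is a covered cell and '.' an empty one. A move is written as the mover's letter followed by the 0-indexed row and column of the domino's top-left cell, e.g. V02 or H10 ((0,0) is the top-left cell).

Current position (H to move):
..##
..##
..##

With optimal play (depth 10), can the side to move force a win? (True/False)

[..##/..##/..##] H move#1: H00:-1/####/..##/..##, H10:+1/..##/####/..##*, H20:-1/..##/..##/####
[..##/####/..##] end (terminal -1, V#2); searched ..##/..##/..## to 10

H winning at [..##/..##/..##]: True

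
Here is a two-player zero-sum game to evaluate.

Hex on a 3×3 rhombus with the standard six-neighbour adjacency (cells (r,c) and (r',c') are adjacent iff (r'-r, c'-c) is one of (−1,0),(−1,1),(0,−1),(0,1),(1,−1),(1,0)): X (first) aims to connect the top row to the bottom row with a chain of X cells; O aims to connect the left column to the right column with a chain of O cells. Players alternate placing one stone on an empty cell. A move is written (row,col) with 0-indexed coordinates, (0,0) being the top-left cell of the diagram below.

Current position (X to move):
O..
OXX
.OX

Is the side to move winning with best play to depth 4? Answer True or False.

X winning at [O../OXX/.OX]: True

p1 X@[O../OXX/.OX]: (0,1)[OX./OXX/.OX]+1* (0,2)[O.X/OXX/.OX]+1 (2,0)[O../OXX/XOX]+1
p2 O@[OX./OXX/.OX] terminal -1; root [O../OXX/.OX] d4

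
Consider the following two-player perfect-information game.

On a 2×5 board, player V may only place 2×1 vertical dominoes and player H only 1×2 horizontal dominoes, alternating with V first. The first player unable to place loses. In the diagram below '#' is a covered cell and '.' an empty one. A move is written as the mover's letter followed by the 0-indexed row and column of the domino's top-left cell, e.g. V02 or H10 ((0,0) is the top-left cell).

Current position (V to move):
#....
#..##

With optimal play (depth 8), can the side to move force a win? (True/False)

V winning at [#..../#..##]: True

[#..../#..##] V move#1: V01:-1/##.../##.##, V02:+1/#.#../#.###*
[#.#../#.###] H move#2: H03:-1/#.###/#.###*
[#.###/#.###] V move#3: V01:+1/#####/#####*
[#####/#####] end (terminal -1, H#4); searched #..../#..## to 8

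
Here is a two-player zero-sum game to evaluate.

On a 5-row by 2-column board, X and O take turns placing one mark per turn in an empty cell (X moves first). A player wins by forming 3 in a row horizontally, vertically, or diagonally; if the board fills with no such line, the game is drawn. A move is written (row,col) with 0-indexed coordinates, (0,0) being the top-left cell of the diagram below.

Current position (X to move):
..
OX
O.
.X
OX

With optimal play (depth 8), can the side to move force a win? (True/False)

ply 1, X at ../OX/O./.X/OX | (0,0)=-1→X./OX/O./.X/OX; (0,1)=-1→.X/OX/O./.X/OX; (2,1)=+1→../OX/OX/.X/OX*; (3,0)=-1→../OX/O./XX/OX
ply 2: ../OX/OX/.X/OX is terminal -1 (O); from ../OX/O./.X/OX depth 8

X winning at [../OX/O./.X/OX]: True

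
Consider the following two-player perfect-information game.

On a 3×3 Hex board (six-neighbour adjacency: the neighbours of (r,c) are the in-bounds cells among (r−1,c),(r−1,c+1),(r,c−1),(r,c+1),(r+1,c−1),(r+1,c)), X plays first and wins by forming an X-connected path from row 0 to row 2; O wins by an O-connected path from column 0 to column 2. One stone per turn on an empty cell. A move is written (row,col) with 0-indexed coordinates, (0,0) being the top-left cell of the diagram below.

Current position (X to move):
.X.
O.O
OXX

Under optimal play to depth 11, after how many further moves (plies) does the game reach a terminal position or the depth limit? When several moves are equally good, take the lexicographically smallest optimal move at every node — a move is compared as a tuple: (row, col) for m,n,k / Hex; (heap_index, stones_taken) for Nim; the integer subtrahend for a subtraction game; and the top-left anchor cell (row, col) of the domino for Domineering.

PV length from [.X./O.O/OXX]: 1 ply

p1 X@[.X./O.O/OXX]: (0,0)[XX./O.O/OXX]-1 (0,2)[.XX/O.O/OXX]-1 (1,1)[.X./OXO/OXX]+1*
p2 O@[.X./OXO/OXX] terminal -1; root [.X./O.O/OXX] d11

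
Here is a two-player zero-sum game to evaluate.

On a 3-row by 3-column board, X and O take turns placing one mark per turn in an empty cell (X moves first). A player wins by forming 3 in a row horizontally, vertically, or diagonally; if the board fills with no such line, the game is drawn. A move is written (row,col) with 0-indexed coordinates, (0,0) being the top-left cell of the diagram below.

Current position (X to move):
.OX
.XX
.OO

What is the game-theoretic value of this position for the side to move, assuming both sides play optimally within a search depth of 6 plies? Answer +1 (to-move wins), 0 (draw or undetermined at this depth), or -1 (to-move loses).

p1 X@[.OX/.XX/.OO]: (0,0)[XOX/.XX/.OO]-1 (1,0)[.OX/XXX/.OO]+1* (2,0)[.OX/.XX/XOO]+1
p2 O@[.OX/XXX/.OO] terminal -1; root [.OX/.XX/.OO] d6

value(.OX/.XX/.OO, X) = +1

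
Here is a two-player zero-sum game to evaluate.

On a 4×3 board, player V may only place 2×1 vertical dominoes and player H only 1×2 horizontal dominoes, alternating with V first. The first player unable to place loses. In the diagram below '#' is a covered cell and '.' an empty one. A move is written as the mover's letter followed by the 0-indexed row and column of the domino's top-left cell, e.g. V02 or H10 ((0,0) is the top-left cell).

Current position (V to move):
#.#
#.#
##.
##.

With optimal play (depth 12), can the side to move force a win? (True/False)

V winning at [#.#/#.#/##./##.]: True

ply 1, V at #.#/#.#/##./##. | V01=+1→###/###/##./##.*; V22=+1→#.#/#.#/###/###
ply 2: ###/###/##./##. is terminal -1 (H); from #.#/#.#/##./##. depth 12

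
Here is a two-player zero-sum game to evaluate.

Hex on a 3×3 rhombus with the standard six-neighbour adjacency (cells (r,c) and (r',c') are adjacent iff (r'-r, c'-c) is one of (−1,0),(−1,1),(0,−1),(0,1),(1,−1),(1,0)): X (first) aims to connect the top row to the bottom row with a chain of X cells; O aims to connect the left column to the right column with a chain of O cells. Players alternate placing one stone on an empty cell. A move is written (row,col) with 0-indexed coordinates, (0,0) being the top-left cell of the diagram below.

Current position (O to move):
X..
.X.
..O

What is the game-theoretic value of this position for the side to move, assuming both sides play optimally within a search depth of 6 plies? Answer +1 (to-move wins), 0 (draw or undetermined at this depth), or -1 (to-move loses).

ply 1, O at X../.X./..O | (0,1)=-1→XO./.X./..O*; (0,2)=-1→X.O/.X./..O; (1,0)=-1→X../OX./..O; (1,2)=-1→X../.XO/..O; (2,0)=-1→X../.X./O.O; (2,1)=-1→X../.X./.OO
ply 2, X at XO./.X./..O | (0,2)=+1→XOX/.X./..O*; (1,0)=+1→XO./XX./..O; (1,2)=+1→XO./.XX/..O; (2,0)=+1→XO./.X./X.O; (2,1)=+1→XO./.X./.XO
ply 3, O at XOX/.X./..O | (1,0)=-1→XOX/OX./..O*; (1,2)=-1→XOX/.XO/..O; (2,0)=-1→XOX/.X./O.O; (2,1)=-1→XOX/.X./.OO
ply 4, X at XOX/OX./..O | (1,2)=+1→XOX/OXX/..O*; (2,0)=+1→XOX/OX./X.O; (2,1)=+1→XOX/OX./.XO
ply 5, O at XOX/OXX/..O | (2,0)=-1→XOX/OXX/O.O*; (2,1)=-1→XOX/OXX/.OO
ply 6, X at XOX/OXX/O.O | (2,1)=+1→XOX/OXX/OXO*
ply 7: XOX/OXX/OXO is terminal -1 (O); from X../.X./..O depth 6

value(X../.X./..O, O) = -1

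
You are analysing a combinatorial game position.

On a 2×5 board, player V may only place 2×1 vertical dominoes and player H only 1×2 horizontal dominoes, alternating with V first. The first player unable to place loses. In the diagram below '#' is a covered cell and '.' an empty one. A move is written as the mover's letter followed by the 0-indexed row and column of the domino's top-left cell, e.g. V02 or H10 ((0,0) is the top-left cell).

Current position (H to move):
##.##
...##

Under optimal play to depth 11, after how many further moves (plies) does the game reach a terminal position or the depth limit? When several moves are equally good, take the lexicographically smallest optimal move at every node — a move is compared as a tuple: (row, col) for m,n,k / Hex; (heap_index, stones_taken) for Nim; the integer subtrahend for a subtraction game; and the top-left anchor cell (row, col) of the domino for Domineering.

PV length from [##.##/...##]: 1 ply

ply 1, H at ##.##/...## | H10=-1→##.##/##.##; H11=+1→##.##/.####*
ply 2: ##.##/.#### is terminal -1 (V); from ##.##/...## depth 11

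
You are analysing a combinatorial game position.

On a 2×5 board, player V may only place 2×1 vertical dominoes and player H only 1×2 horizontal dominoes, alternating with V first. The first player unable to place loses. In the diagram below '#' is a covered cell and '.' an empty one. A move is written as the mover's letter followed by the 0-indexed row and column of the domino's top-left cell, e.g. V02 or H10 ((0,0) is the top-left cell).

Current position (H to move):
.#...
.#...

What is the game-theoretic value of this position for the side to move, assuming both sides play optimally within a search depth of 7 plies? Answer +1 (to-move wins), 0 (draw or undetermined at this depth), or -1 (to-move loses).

value(.#.../.#..., H) = -1

ply 1, H at .#.../.#... | H02=-1→.###./.#...*; H03=-1→.#.##/.#...; H12=-1→.#.../.###.; H13=-1→.#.../.#.##
ply 2, V at .###./.#... | V00=-1→####./##...; V04=+1→.####/.#..#*
ply 3, H at .####/.#..# | H12=-1→.####/.####*
ply 4, V at .####/.#### | V00=+1→#####/#####*
ply 5: #####/##### is terminal -1 (H); from .#.../.#... depth 7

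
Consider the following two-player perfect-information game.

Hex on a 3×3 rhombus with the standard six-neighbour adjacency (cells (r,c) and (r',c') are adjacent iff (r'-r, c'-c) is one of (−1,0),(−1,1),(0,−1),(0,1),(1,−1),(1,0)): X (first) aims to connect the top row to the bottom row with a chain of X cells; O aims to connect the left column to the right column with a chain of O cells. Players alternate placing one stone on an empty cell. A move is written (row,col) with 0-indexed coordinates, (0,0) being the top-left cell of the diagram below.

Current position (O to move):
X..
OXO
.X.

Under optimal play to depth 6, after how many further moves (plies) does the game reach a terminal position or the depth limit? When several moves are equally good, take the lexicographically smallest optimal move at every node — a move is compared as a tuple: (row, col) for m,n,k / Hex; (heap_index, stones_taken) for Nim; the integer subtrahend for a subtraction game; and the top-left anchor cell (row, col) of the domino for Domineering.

[X../OXO/.X.] O move#1: (0,1):-1/XO./OXO/.X.*, (0,2):-1/X.O/OXO/.X., (2,0):-1/X../OXO/OX., (2,2):-1/X../OXO/.XO
[XO./OXO/.X.] X move#2: (0,2):+1/XOX/OXO/.X.*, (2,0):-1/XO./OXO/XX., (2,2):-1/XO./OXO/.XX
[XOX/OXO/.X.] end (terminal -1, O#3); searched X../OXO/.X. to 6

PV length from [X../OXO/.X.]: 2 plies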